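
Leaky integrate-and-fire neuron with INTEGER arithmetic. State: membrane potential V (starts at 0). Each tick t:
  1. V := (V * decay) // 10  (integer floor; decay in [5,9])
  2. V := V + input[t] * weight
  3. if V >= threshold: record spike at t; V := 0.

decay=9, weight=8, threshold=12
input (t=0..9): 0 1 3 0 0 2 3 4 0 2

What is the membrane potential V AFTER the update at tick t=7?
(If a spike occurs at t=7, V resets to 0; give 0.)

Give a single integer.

Answer: 0

Derivation:
t=0: input=0 -> V=0
t=1: input=1 -> V=8
t=2: input=3 -> V=0 FIRE
t=3: input=0 -> V=0
t=4: input=0 -> V=0
t=5: input=2 -> V=0 FIRE
t=6: input=3 -> V=0 FIRE
t=7: input=4 -> V=0 FIRE
t=8: input=0 -> V=0
t=9: input=2 -> V=0 FIRE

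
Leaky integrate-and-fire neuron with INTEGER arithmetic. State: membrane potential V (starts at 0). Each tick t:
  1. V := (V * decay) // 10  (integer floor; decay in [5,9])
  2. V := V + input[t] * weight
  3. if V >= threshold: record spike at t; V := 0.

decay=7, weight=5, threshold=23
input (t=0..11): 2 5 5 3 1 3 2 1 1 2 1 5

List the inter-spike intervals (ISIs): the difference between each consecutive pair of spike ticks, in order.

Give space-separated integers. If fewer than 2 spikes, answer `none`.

Answer: 1 3 6

Derivation:
t=0: input=2 -> V=10
t=1: input=5 -> V=0 FIRE
t=2: input=5 -> V=0 FIRE
t=3: input=3 -> V=15
t=4: input=1 -> V=15
t=5: input=3 -> V=0 FIRE
t=6: input=2 -> V=10
t=7: input=1 -> V=12
t=8: input=1 -> V=13
t=9: input=2 -> V=19
t=10: input=1 -> V=18
t=11: input=5 -> V=0 FIRE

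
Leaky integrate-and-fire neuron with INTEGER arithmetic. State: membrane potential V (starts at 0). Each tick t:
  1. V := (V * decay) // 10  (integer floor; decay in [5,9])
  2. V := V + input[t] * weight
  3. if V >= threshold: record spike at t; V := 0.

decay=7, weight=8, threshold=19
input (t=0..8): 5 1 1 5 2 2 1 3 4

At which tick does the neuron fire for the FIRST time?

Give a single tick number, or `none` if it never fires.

Answer: 0

Derivation:
t=0: input=5 -> V=0 FIRE
t=1: input=1 -> V=8
t=2: input=1 -> V=13
t=3: input=5 -> V=0 FIRE
t=4: input=2 -> V=16
t=5: input=2 -> V=0 FIRE
t=6: input=1 -> V=8
t=7: input=3 -> V=0 FIRE
t=8: input=4 -> V=0 FIRE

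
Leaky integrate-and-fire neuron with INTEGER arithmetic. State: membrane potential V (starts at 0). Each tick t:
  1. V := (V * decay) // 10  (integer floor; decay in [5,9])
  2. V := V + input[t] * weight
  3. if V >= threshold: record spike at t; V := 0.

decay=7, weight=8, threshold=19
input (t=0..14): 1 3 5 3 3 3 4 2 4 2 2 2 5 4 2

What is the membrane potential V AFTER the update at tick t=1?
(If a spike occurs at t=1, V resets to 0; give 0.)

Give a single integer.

Answer: 0

Derivation:
t=0: input=1 -> V=8
t=1: input=3 -> V=0 FIRE
t=2: input=5 -> V=0 FIRE
t=3: input=3 -> V=0 FIRE
t=4: input=3 -> V=0 FIRE
t=5: input=3 -> V=0 FIRE
t=6: input=4 -> V=0 FIRE
t=7: input=2 -> V=16
t=8: input=4 -> V=0 FIRE
t=9: input=2 -> V=16
t=10: input=2 -> V=0 FIRE
t=11: input=2 -> V=16
t=12: input=5 -> V=0 FIRE
t=13: input=4 -> V=0 FIRE
t=14: input=2 -> V=16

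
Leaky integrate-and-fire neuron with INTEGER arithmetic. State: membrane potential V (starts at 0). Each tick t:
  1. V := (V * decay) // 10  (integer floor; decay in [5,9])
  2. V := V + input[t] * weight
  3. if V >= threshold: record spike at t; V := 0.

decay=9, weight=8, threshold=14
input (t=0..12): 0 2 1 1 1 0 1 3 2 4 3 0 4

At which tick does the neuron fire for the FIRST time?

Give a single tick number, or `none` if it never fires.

Answer: 1

Derivation:
t=0: input=0 -> V=0
t=1: input=2 -> V=0 FIRE
t=2: input=1 -> V=8
t=3: input=1 -> V=0 FIRE
t=4: input=1 -> V=8
t=5: input=0 -> V=7
t=6: input=1 -> V=0 FIRE
t=7: input=3 -> V=0 FIRE
t=8: input=2 -> V=0 FIRE
t=9: input=4 -> V=0 FIRE
t=10: input=3 -> V=0 FIRE
t=11: input=0 -> V=0
t=12: input=4 -> V=0 FIRE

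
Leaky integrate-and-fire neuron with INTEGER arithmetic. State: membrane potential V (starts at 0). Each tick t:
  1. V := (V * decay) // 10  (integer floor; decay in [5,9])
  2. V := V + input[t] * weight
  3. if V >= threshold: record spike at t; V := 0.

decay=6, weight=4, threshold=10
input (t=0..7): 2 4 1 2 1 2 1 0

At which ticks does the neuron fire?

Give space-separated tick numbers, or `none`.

t=0: input=2 -> V=8
t=1: input=4 -> V=0 FIRE
t=2: input=1 -> V=4
t=3: input=2 -> V=0 FIRE
t=4: input=1 -> V=4
t=5: input=2 -> V=0 FIRE
t=6: input=1 -> V=4
t=7: input=0 -> V=2

Answer: 1 3 5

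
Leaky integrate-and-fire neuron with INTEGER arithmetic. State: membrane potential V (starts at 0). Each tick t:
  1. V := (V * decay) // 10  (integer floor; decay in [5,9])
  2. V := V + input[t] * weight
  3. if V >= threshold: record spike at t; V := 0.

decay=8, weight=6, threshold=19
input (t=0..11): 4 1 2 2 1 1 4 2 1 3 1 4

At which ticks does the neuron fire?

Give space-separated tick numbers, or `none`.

Answer: 0 3 6 9 11

Derivation:
t=0: input=4 -> V=0 FIRE
t=1: input=1 -> V=6
t=2: input=2 -> V=16
t=3: input=2 -> V=0 FIRE
t=4: input=1 -> V=6
t=5: input=1 -> V=10
t=6: input=4 -> V=0 FIRE
t=7: input=2 -> V=12
t=8: input=1 -> V=15
t=9: input=3 -> V=0 FIRE
t=10: input=1 -> V=6
t=11: input=4 -> V=0 FIRE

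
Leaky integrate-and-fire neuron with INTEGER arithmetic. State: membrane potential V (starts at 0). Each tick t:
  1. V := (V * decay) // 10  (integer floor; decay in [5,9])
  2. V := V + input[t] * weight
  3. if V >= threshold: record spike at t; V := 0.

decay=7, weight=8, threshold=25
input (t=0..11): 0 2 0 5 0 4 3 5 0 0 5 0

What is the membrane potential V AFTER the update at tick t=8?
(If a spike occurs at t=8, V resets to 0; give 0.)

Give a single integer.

Answer: 0

Derivation:
t=0: input=0 -> V=0
t=1: input=2 -> V=16
t=2: input=0 -> V=11
t=3: input=5 -> V=0 FIRE
t=4: input=0 -> V=0
t=5: input=4 -> V=0 FIRE
t=6: input=3 -> V=24
t=7: input=5 -> V=0 FIRE
t=8: input=0 -> V=0
t=9: input=0 -> V=0
t=10: input=5 -> V=0 FIRE
t=11: input=0 -> V=0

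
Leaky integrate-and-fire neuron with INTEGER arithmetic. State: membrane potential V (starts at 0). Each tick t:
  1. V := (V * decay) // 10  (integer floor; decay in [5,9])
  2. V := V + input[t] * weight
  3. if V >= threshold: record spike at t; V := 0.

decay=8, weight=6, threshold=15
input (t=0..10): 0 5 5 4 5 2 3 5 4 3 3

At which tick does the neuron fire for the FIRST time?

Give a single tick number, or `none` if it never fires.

Answer: 1

Derivation:
t=0: input=0 -> V=0
t=1: input=5 -> V=0 FIRE
t=2: input=5 -> V=0 FIRE
t=3: input=4 -> V=0 FIRE
t=4: input=5 -> V=0 FIRE
t=5: input=2 -> V=12
t=6: input=3 -> V=0 FIRE
t=7: input=5 -> V=0 FIRE
t=8: input=4 -> V=0 FIRE
t=9: input=3 -> V=0 FIRE
t=10: input=3 -> V=0 FIRE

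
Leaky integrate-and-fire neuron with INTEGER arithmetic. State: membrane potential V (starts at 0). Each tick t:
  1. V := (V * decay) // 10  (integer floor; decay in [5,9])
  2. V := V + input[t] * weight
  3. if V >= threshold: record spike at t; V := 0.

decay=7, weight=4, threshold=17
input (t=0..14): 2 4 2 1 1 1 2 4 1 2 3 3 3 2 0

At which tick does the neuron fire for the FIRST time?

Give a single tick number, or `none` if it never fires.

t=0: input=2 -> V=8
t=1: input=4 -> V=0 FIRE
t=2: input=2 -> V=8
t=3: input=1 -> V=9
t=4: input=1 -> V=10
t=5: input=1 -> V=11
t=6: input=2 -> V=15
t=7: input=4 -> V=0 FIRE
t=8: input=1 -> V=4
t=9: input=2 -> V=10
t=10: input=3 -> V=0 FIRE
t=11: input=3 -> V=12
t=12: input=3 -> V=0 FIRE
t=13: input=2 -> V=8
t=14: input=0 -> V=5

Answer: 1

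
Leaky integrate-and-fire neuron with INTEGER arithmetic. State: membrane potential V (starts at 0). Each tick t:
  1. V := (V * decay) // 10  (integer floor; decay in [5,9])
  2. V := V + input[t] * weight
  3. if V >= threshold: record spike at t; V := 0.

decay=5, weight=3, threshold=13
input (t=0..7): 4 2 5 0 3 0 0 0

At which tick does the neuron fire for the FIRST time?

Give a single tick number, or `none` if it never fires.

Answer: 2

Derivation:
t=0: input=4 -> V=12
t=1: input=2 -> V=12
t=2: input=5 -> V=0 FIRE
t=3: input=0 -> V=0
t=4: input=3 -> V=9
t=5: input=0 -> V=4
t=6: input=0 -> V=2
t=7: input=0 -> V=1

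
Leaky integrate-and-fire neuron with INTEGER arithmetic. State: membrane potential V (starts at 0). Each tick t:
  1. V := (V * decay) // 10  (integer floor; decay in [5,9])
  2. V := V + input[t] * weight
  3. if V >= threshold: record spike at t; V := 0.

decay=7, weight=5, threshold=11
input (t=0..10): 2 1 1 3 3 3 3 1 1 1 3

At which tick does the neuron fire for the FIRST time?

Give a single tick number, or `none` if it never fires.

t=0: input=2 -> V=10
t=1: input=1 -> V=0 FIRE
t=2: input=1 -> V=5
t=3: input=3 -> V=0 FIRE
t=4: input=3 -> V=0 FIRE
t=5: input=3 -> V=0 FIRE
t=6: input=3 -> V=0 FIRE
t=7: input=1 -> V=5
t=8: input=1 -> V=8
t=9: input=1 -> V=10
t=10: input=3 -> V=0 FIRE

Answer: 1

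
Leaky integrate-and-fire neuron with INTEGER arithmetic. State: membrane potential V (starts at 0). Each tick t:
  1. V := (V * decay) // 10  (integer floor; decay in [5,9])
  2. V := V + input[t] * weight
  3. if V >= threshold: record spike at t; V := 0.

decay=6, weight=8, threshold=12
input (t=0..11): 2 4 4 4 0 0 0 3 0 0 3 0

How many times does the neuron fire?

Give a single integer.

Answer: 6

Derivation:
t=0: input=2 -> V=0 FIRE
t=1: input=4 -> V=0 FIRE
t=2: input=4 -> V=0 FIRE
t=3: input=4 -> V=0 FIRE
t=4: input=0 -> V=0
t=5: input=0 -> V=0
t=6: input=0 -> V=0
t=7: input=3 -> V=0 FIRE
t=8: input=0 -> V=0
t=9: input=0 -> V=0
t=10: input=3 -> V=0 FIRE
t=11: input=0 -> V=0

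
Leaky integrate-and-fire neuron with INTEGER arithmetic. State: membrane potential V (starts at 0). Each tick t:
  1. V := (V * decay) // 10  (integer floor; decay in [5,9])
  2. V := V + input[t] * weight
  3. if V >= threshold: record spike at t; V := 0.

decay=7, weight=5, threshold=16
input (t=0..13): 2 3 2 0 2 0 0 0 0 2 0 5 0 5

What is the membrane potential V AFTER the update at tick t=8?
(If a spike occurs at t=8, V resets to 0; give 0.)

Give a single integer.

t=0: input=2 -> V=10
t=1: input=3 -> V=0 FIRE
t=2: input=2 -> V=10
t=3: input=0 -> V=7
t=4: input=2 -> V=14
t=5: input=0 -> V=9
t=6: input=0 -> V=6
t=7: input=0 -> V=4
t=8: input=0 -> V=2
t=9: input=2 -> V=11
t=10: input=0 -> V=7
t=11: input=5 -> V=0 FIRE
t=12: input=0 -> V=0
t=13: input=5 -> V=0 FIRE

Answer: 2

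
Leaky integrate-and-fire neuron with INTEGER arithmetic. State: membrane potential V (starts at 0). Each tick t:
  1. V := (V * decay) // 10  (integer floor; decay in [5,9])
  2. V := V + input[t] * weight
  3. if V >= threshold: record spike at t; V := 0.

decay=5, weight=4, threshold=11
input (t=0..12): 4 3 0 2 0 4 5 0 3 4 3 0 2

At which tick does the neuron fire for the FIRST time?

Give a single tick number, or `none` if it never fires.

t=0: input=4 -> V=0 FIRE
t=1: input=3 -> V=0 FIRE
t=2: input=0 -> V=0
t=3: input=2 -> V=8
t=4: input=0 -> V=4
t=5: input=4 -> V=0 FIRE
t=6: input=5 -> V=0 FIRE
t=7: input=0 -> V=0
t=8: input=3 -> V=0 FIRE
t=9: input=4 -> V=0 FIRE
t=10: input=3 -> V=0 FIRE
t=11: input=0 -> V=0
t=12: input=2 -> V=8

Answer: 0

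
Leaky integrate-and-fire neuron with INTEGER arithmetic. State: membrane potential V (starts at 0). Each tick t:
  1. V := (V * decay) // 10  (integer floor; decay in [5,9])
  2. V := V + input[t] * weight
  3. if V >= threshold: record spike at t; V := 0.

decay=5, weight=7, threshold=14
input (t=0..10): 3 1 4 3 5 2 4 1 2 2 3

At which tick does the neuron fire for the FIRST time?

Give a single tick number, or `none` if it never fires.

t=0: input=3 -> V=0 FIRE
t=1: input=1 -> V=7
t=2: input=4 -> V=0 FIRE
t=3: input=3 -> V=0 FIRE
t=4: input=5 -> V=0 FIRE
t=5: input=2 -> V=0 FIRE
t=6: input=4 -> V=0 FIRE
t=7: input=1 -> V=7
t=8: input=2 -> V=0 FIRE
t=9: input=2 -> V=0 FIRE
t=10: input=3 -> V=0 FIRE

Answer: 0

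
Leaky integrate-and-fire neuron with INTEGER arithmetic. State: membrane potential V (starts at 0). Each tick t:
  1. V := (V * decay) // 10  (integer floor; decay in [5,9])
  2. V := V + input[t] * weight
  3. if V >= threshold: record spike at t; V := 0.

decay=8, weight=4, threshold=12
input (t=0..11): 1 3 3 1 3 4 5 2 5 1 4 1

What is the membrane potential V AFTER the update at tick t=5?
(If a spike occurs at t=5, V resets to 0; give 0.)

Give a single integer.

t=0: input=1 -> V=4
t=1: input=3 -> V=0 FIRE
t=2: input=3 -> V=0 FIRE
t=3: input=1 -> V=4
t=4: input=3 -> V=0 FIRE
t=5: input=4 -> V=0 FIRE
t=6: input=5 -> V=0 FIRE
t=7: input=2 -> V=8
t=8: input=5 -> V=0 FIRE
t=9: input=1 -> V=4
t=10: input=4 -> V=0 FIRE
t=11: input=1 -> V=4

Answer: 0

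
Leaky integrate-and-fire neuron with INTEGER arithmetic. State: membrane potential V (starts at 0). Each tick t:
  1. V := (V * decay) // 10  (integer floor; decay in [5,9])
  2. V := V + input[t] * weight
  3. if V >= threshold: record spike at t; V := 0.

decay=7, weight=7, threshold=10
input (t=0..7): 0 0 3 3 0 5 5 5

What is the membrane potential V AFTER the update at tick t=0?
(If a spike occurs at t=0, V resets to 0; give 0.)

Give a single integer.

t=0: input=0 -> V=0
t=1: input=0 -> V=0
t=2: input=3 -> V=0 FIRE
t=3: input=3 -> V=0 FIRE
t=4: input=0 -> V=0
t=5: input=5 -> V=0 FIRE
t=6: input=5 -> V=0 FIRE
t=7: input=5 -> V=0 FIRE

Answer: 0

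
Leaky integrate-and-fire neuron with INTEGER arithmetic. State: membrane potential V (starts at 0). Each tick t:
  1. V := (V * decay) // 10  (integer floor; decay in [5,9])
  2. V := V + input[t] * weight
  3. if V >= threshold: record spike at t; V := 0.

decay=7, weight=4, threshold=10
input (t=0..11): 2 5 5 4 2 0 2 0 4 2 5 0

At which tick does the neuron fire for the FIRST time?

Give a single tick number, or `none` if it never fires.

t=0: input=2 -> V=8
t=1: input=5 -> V=0 FIRE
t=2: input=5 -> V=0 FIRE
t=3: input=4 -> V=0 FIRE
t=4: input=2 -> V=8
t=5: input=0 -> V=5
t=6: input=2 -> V=0 FIRE
t=7: input=0 -> V=0
t=8: input=4 -> V=0 FIRE
t=9: input=2 -> V=8
t=10: input=5 -> V=0 FIRE
t=11: input=0 -> V=0

Answer: 1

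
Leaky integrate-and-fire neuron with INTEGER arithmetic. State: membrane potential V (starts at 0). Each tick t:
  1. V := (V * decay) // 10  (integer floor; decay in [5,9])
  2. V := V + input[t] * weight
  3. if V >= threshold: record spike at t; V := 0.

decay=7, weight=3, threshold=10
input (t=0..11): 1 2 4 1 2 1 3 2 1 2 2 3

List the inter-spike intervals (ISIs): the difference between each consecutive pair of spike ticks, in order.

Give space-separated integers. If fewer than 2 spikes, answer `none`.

t=0: input=1 -> V=3
t=1: input=2 -> V=8
t=2: input=4 -> V=0 FIRE
t=3: input=1 -> V=3
t=4: input=2 -> V=8
t=5: input=1 -> V=8
t=6: input=3 -> V=0 FIRE
t=7: input=2 -> V=6
t=8: input=1 -> V=7
t=9: input=2 -> V=0 FIRE
t=10: input=2 -> V=6
t=11: input=3 -> V=0 FIRE

Answer: 4 3 2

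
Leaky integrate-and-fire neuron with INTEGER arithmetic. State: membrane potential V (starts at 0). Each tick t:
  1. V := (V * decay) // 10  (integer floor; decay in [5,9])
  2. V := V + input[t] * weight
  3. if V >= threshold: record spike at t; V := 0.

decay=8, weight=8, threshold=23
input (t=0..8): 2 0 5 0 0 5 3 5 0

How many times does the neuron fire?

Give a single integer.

Answer: 4

Derivation:
t=0: input=2 -> V=16
t=1: input=0 -> V=12
t=2: input=5 -> V=0 FIRE
t=3: input=0 -> V=0
t=4: input=0 -> V=0
t=5: input=5 -> V=0 FIRE
t=6: input=3 -> V=0 FIRE
t=7: input=5 -> V=0 FIRE
t=8: input=0 -> V=0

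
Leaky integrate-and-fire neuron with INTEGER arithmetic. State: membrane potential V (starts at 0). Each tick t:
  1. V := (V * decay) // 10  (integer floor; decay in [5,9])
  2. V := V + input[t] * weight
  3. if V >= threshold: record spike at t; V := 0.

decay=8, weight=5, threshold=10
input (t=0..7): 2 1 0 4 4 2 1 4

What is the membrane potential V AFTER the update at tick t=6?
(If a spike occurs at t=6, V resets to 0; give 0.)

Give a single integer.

Answer: 5

Derivation:
t=0: input=2 -> V=0 FIRE
t=1: input=1 -> V=5
t=2: input=0 -> V=4
t=3: input=4 -> V=0 FIRE
t=4: input=4 -> V=0 FIRE
t=5: input=2 -> V=0 FIRE
t=6: input=1 -> V=5
t=7: input=4 -> V=0 FIRE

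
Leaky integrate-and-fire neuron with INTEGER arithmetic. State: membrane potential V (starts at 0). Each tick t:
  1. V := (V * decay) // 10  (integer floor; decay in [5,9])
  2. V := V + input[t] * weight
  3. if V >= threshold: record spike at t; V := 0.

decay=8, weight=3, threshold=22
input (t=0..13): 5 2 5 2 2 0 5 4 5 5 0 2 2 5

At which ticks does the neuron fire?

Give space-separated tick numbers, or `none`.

t=0: input=5 -> V=15
t=1: input=2 -> V=18
t=2: input=5 -> V=0 FIRE
t=3: input=2 -> V=6
t=4: input=2 -> V=10
t=5: input=0 -> V=8
t=6: input=5 -> V=21
t=7: input=4 -> V=0 FIRE
t=8: input=5 -> V=15
t=9: input=5 -> V=0 FIRE
t=10: input=0 -> V=0
t=11: input=2 -> V=6
t=12: input=2 -> V=10
t=13: input=5 -> V=0 FIRE

Answer: 2 7 9 13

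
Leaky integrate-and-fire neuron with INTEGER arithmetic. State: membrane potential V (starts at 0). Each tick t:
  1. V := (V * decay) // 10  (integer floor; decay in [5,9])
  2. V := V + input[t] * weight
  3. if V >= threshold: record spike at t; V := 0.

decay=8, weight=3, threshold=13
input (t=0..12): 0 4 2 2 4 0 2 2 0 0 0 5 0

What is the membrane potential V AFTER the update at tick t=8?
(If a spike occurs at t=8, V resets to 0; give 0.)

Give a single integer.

t=0: input=0 -> V=0
t=1: input=4 -> V=12
t=2: input=2 -> V=0 FIRE
t=3: input=2 -> V=6
t=4: input=4 -> V=0 FIRE
t=5: input=0 -> V=0
t=6: input=2 -> V=6
t=7: input=2 -> V=10
t=8: input=0 -> V=8
t=9: input=0 -> V=6
t=10: input=0 -> V=4
t=11: input=5 -> V=0 FIRE
t=12: input=0 -> V=0

Answer: 8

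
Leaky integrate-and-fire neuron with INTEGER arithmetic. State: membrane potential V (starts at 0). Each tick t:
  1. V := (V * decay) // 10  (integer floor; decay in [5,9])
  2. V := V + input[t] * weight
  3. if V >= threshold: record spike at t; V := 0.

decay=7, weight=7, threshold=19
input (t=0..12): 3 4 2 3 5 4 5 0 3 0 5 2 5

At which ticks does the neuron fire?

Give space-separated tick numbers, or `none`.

t=0: input=3 -> V=0 FIRE
t=1: input=4 -> V=0 FIRE
t=2: input=2 -> V=14
t=3: input=3 -> V=0 FIRE
t=4: input=5 -> V=0 FIRE
t=5: input=4 -> V=0 FIRE
t=6: input=5 -> V=0 FIRE
t=7: input=0 -> V=0
t=8: input=3 -> V=0 FIRE
t=9: input=0 -> V=0
t=10: input=5 -> V=0 FIRE
t=11: input=2 -> V=14
t=12: input=5 -> V=0 FIRE

Answer: 0 1 3 4 5 6 8 10 12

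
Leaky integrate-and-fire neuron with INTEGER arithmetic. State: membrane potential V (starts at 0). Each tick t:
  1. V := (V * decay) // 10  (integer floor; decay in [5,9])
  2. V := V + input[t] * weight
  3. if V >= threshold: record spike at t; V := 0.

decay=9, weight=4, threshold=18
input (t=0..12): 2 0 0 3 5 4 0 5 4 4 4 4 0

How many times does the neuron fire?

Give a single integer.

t=0: input=2 -> V=8
t=1: input=0 -> V=7
t=2: input=0 -> V=6
t=3: input=3 -> V=17
t=4: input=5 -> V=0 FIRE
t=5: input=4 -> V=16
t=6: input=0 -> V=14
t=7: input=5 -> V=0 FIRE
t=8: input=4 -> V=16
t=9: input=4 -> V=0 FIRE
t=10: input=4 -> V=16
t=11: input=4 -> V=0 FIRE
t=12: input=0 -> V=0

Answer: 4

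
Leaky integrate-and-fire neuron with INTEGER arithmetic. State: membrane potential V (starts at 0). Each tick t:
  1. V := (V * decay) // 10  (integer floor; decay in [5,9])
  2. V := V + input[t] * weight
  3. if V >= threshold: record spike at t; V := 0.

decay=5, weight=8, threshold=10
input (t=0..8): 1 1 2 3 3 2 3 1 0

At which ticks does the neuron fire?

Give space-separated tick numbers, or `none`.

Answer: 1 2 3 4 5 6

Derivation:
t=0: input=1 -> V=8
t=1: input=1 -> V=0 FIRE
t=2: input=2 -> V=0 FIRE
t=3: input=3 -> V=0 FIRE
t=4: input=3 -> V=0 FIRE
t=5: input=2 -> V=0 FIRE
t=6: input=3 -> V=0 FIRE
t=7: input=1 -> V=8
t=8: input=0 -> V=4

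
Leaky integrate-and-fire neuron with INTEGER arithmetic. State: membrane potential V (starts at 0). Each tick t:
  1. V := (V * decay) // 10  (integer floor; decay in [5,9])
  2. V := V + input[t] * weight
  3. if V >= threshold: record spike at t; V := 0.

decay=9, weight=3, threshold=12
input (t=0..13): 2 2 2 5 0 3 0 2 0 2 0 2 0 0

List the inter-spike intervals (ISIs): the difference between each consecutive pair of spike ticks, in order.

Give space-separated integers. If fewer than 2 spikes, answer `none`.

Answer: 1 4

Derivation:
t=0: input=2 -> V=6
t=1: input=2 -> V=11
t=2: input=2 -> V=0 FIRE
t=3: input=5 -> V=0 FIRE
t=4: input=0 -> V=0
t=5: input=3 -> V=9
t=6: input=0 -> V=8
t=7: input=2 -> V=0 FIRE
t=8: input=0 -> V=0
t=9: input=2 -> V=6
t=10: input=0 -> V=5
t=11: input=2 -> V=10
t=12: input=0 -> V=9
t=13: input=0 -> V=8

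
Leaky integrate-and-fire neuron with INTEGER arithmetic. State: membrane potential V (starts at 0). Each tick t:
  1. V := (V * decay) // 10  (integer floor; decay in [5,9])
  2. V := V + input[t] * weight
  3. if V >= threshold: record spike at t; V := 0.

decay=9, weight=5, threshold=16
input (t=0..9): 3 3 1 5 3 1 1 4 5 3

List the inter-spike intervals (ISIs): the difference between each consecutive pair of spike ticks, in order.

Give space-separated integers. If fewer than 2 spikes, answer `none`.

t=0: input=3 -> V=15
t=1: input=3 -> V=0 FIRE
t=2: input=1 -> V=5
t=3: input=5 -> V=0 FIRE
t=4: input=3 -> V=15
t=5: input=1 -> V=0 FIRE
t=6: input=1 -> V=5
t=7: input=4 -> V=0 FIRE
t=8: input=5 -> V=0 FIRE
t=9: input=3 -> V=15

Answer: 2 2 2 1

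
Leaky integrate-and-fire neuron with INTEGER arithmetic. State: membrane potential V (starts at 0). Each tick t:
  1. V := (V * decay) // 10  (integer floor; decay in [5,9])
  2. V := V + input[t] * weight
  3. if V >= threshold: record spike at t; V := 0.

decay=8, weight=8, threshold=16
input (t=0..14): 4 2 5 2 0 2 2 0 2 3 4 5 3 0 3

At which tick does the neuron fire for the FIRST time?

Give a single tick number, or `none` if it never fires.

t=0: input=4 -> V=0 FIRE
t=1: input=2 -> V=0 FIRE
t=2: input=5 -> V=0 FIRE
t=3: input=2 -> V=0 FIRE
t=4: input=0 -> V=0
t=5: input=2 -> V=0 FIRE
t=6: input=2 -> V=0 FIRE
t=7: input=0 -> V=0
t=8: input=2 -> V=0 FIRE
t=9: input=3 -> V=0 FIRE
t=10: input=4 -> V=0 FIRE
t=11: input=5 -> V=0 FIRE
t=12: input=3 -> V=0 FIRE
t=13: input=0 -> V=0
t=14: input=3 -> V=0 FIRE

Answer: 0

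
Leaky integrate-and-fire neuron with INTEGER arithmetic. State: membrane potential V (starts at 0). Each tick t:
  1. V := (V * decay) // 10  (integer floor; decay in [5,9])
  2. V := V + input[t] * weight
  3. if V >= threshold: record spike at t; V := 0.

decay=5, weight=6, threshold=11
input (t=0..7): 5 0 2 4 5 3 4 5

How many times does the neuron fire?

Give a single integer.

t=0: input=5 -> V=0 FIRE
t=1: input=0 -> V=0
t=2: input=2 -> V=0 FIRE
t=3: input=4 -> V=0 FIRE
t=4: input=5 -> V=0 FIRE
t=5: input=3 -> V=0 FIRE
t=6: input=4 -> V=0 FIRE
t=7: input=5 -> V=0 FIRE

Answer: 7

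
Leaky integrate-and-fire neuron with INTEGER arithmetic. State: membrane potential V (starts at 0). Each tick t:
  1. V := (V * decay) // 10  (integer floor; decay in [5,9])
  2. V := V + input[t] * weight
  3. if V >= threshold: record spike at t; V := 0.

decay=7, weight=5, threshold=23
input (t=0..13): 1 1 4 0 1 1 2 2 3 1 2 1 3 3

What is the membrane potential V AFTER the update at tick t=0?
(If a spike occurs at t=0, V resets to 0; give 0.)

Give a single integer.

t=0: input=1 -> V=5
t=1: input=1 -> V=8
t=2: input=4 -> V=0 FIRE
t=3: input=0 -> V=0
t=4: input=1 -> V=5
t=5: input=1 -> V=8
t=6: input=2 -> V=15
t=7: input=2 -> V=20
t=8: input=3 -> V=0 FIRE
t=9: input=1 -> V=5
t=10: input=2 -> V=13
t=11: input=1 -> V=14
t=12: input=3 -> V=0 FIRE
t=13: input=3 -> V=15

Answer: 5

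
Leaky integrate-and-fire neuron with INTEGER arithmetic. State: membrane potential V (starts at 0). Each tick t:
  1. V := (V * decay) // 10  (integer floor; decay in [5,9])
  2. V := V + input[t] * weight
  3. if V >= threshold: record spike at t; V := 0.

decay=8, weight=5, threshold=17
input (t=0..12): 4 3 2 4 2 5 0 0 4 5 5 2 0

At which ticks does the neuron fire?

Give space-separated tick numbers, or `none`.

Answer: 0 2 3 5 8 9 10

Derivation:
t=0: input=4 -> V=0 FIRE
t=1: input=3 -> V=15
t=2: input=2 -> V=0 FIRE
t=3: input=4 -> V=0 FIRE
t=4: input=2 -> V=10
t=5: input=5 -> V=0 FIRE
t=6: input=0 -> V=0
t=7: input=0 -> V=0
t=8: input=4 -> V=0 FIRE
t=9: input=5 -> V=0 FIRE
t=10: input=5 -> V=0 FIRE
t=11: input=2 -> V=10
t=12: input=0 -> V=8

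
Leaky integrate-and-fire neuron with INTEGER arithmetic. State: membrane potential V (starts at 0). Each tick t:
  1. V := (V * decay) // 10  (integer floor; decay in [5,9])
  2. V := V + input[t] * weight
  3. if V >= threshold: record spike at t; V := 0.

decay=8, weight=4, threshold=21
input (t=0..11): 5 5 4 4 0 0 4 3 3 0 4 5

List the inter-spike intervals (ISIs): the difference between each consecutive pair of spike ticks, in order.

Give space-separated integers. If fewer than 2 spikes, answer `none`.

t=0: input=5 -> V=20
t=1: input=5 -> V=0 FIRE
t=2: input=4 -> V=16
t=3: input=4 -> V=0 FIRE
t=4: input=0 -> V=0
t=5: input=0 -> V=0
t=6: input=4 -> V=16
t=7: input=3 -> V=0 FIRE
t=8: input=3 -> V=12
t=9: input=0 -> V=9
t=10: input=4 -> V=0 FIRE
t=11: input=5 -> V=20

Answer: 2 4 3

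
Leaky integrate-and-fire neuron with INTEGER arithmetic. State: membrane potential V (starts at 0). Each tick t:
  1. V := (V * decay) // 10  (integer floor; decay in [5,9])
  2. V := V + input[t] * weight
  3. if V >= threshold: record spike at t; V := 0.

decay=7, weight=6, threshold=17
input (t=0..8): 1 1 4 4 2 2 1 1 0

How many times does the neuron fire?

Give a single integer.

t=0: input=1 -> V=6
t=1: input=1 -> V=10
t=2: input=4 -> V=0 FIRE
t=3: input=4 -> V=0 FIRE
t=4: input=2 -> V=12
t=5: input=2 -> V=0 FIRE
t=6: input=1 -> V=6
t=7: input=1 -> V=10
t=8: input=0 -> V=7

Answer: 3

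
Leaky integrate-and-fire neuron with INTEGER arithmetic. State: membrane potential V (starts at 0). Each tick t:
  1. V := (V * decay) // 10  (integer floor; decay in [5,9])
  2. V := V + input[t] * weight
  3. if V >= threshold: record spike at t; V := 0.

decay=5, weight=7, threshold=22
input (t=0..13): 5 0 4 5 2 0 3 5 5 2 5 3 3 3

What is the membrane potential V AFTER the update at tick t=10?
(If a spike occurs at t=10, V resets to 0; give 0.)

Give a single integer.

Answer: 0

Derivation:
t=0: input=5 -> V=0 FIRE
t=1: input=0 -> V=0
t=2: input=4 -> V=0 FIRE
t=3: input=5 -> V=0 FIRE
t=4: input=2 -> V=14
t=5: input=0 -> V=7
t=6: input=3 -> V=0 FIRE
t=7: input=5 -> V=0 FIRE
t=8: input=5 -> V=0 FIRE
t=9: input=2 -> V=14
t=10: input=5 -> V=0 FIRE
t=11: input=3 -> V=21
t=12: input=3 -> V=0 FIRE
t=13: input=3 -> V=21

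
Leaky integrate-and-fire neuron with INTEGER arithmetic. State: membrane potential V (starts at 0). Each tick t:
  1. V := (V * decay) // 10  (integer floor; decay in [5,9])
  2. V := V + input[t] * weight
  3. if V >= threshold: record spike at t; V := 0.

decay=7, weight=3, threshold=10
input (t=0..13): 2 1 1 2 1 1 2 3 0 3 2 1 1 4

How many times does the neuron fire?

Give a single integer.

Answer: 4

Derivation:
t=0: input=2 -> V=6
t=1: input=1 -> V=7
t=2: input=1 -> V=7
t=3: input=2 -> V=0 FIRE
t=4: input=1 -> V=3
t=5: input=1 -> V=5
t=6: input=2 -> V=9
t=7: input=3 -> V=0 FIRE
t=8: input=0 -> V=0
t=9: input=3 -> V=9
t=10: input=2 -> V=0 FIRE
t=11: input=1 -> V=3
t=12: input=1 -> V=5
t=13: input=4 -> V=0 FIRE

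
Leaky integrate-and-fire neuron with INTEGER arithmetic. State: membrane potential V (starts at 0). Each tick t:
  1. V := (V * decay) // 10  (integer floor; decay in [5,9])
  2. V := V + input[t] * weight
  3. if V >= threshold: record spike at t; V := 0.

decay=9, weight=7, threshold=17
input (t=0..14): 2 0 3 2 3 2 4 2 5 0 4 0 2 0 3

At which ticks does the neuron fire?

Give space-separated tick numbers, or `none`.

t=0: input=2 -> V=14
t=1: input=0 -> V=12
t=2: input=3 -> V=0 FIRE
t=3: input=2 -> V=14
t=4: input=3 -> V=0 FIRE
t=5: input=2 -> V=14
t=6: input=4 -> V=0 FIRE
t=7: input=2 -> V=14
t=8: input=5 -> V=0 FIRE
t=9: input=0 -> V=0
t=10: input=4 -> V=0 FIRE
t=11: input=0 -> V=0
t=12: input=2 -> V=14
t=13: input=0 -> V=12
t=14: input=3 -> V=0 FIRE

Answer: 2 4 6 8 10 14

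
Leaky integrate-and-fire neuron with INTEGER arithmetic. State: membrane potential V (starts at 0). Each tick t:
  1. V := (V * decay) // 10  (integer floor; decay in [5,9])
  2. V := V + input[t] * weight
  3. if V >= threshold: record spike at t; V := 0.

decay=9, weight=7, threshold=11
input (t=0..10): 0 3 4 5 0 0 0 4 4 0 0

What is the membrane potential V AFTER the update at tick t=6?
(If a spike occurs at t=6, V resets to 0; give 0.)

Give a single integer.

Answer: 0

Derivation:
t=0: input=0 -> V=0
t=1: input=3 -> V=0 FIRE
t=2: input=4 -> V=0 FIRE
t=3: input=5 -> V=0 FIRE
t=4: input=0 -> V=0
t=5: input=0 -> V=0
t=6: input=0 -> V=0
t=7: input=4 -> V=0 FIRE
t=8: input=4 -> V=0 FIRE
t=9: input=0 -> V=0
t=10: input=0 -> V=0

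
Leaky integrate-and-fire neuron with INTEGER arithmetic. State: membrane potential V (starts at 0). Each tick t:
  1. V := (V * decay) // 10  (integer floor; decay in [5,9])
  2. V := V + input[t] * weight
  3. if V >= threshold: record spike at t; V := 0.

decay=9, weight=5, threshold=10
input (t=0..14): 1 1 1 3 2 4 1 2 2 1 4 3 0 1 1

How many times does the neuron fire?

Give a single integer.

t=0: input=1 -> V=5
t=1: input=1 -> V=9
t=2: input=1 -> V=0 FIRE
t=3: input=3 -> V=0 FIRE
t=4: input=2 -> V=0 FIRE
t=5: input=4 -> V=0 FIRE
t=6: input=1 -> V=5
t=7: input=2 -> V=0 FIRE
t=8: input=2 -> V=0 FIRE
t=9: input=1 -> V=5
t=10: input=4 -> V=0 FIRE
t=11: input=3 -> V=0 FIRE
t=12: input=0 -> V=0
t=13: input=1 -> V=5
t=14: input=1 -> V=9

Answer: 8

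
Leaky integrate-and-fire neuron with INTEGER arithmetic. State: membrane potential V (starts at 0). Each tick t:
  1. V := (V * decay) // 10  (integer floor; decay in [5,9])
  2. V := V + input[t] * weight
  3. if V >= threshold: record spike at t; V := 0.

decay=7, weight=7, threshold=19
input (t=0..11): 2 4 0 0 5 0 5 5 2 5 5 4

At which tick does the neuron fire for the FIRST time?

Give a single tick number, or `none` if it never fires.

t=0: input=2 -> V=14
t=1: input=4 -> V=0 FIRE
t=2: input=0 -> V=0
t=3: input=0 -> V=0
t=4: input=5 -> V=0 FIRE
t=5: input=0 -> V=0
t=6: input=5 -> V=0 FIRE
t=7: input=5 -> V=0 FIRE
t=8: input=2 -> V=14
t=9: input=5 -> V=0 FIRE
t=10: input=5 -> V=0 FIRE
t=11: input=4 -> V=0 FIRE

Answer: 1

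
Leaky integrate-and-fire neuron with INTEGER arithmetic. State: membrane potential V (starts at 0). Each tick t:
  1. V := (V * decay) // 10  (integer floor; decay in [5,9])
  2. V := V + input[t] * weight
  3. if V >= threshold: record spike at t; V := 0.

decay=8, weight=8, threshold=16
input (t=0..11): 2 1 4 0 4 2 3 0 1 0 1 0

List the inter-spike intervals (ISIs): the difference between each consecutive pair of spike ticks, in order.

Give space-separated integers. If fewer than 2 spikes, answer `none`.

t=0: input=2 -> V=0 FIRE
t=1: input=1 -> V=8
t=2: input=4 -> V=0 FIRE
t=3: input=0 -> V=0
t=4: input=4 -> V=0 FIRE
t=5: input=2 -> V=0 FIRE
t=6: input=3 -> V=0 FIRE
t=7: input=0 -> V=0
t=8: input=1 -> V=8
t=9: input=0 -> V=6
t=10: input=1 -> V=12
t=11: input=0 -> V=9

Answer: 2 2 1 1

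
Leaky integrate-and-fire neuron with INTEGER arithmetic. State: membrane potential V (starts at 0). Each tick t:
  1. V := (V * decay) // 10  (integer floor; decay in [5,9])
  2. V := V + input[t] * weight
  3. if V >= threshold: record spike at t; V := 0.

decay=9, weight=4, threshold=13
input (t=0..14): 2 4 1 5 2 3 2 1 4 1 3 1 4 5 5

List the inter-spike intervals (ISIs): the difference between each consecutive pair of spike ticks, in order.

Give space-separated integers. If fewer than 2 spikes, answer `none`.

Answer: 2 2 3 2 2 1 1

Derivation:
t=0: input=2 -> V=8
t=1: input=4 -> V=0 FIRE
t=2: input=1 -> V=4
t=3: input=5 -> V=0 FIRE
t=4: input=2 -> V=8
t=5: input=3 -> V=0 FIRE
t=6: input=2 -> V=8
t=7: input=1 -> V=11
t=8: input=4 -> V=0 FIRE
t=9: input=1 -> V=4
t=10: input=3 -> V=0 FIRE
t=11: input=1 -> V=4
t=12: input=4 -> V=0 FIRE
t=13: input=5 -> V=0 FIRE
t=14: input=5 -> V=0 FIRE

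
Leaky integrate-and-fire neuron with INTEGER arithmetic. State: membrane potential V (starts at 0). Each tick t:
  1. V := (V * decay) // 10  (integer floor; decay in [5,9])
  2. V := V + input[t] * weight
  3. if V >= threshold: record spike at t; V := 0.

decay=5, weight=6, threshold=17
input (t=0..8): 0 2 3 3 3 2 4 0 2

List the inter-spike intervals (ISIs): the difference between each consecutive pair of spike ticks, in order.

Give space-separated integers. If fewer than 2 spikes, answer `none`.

Answer: 1 1 2

Derivation:
t=0: input=0 -> V=0
t=1: input=2 -> V=12
t=2: input=3 -> V=0 FIRE
t=3: input=3 -> V=0 FIRE
t=4: input=3 -> V=0 FIRE
t=5: input=2 -> V=12
t=6: input=4 -> V=0 FIRE
t=7: input=0 -> V=0
t=8: input=2 -> V=12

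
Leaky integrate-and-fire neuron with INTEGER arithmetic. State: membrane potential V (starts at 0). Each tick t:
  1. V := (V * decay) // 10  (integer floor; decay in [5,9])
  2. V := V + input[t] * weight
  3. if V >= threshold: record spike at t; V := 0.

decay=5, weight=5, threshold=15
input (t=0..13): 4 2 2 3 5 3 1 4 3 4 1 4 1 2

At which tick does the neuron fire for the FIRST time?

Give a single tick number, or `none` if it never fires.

Answer: 0

Derivation:
t=0: input=4 -> V=0 FIRE
t=1: input=2 -> V=10
t=2: input=2 -> V=0 FIRE
t=3: input=3 -> V=0 FIRE
t=4: input=5 -> V=0 FIRE
t=5: input=3 -> V=0 FIRE
t=6: input=1 -> V=5
t=7: input=4 -> V=0 FIRE
t=8: input=3 -> V=0 FIRE
t=9: input=4 -> V=0 FIRE
t=10: input=1 -> V=5
t=11: input=4 -> V=0 FIRE
t=12: input=1 -> V=5
t=13: input=2 -> V=12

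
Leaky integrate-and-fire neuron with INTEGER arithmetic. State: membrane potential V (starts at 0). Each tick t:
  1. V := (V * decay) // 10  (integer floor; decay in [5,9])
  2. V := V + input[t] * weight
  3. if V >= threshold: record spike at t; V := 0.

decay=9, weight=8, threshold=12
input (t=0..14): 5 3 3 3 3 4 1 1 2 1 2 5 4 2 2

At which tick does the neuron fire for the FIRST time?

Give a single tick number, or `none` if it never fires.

t=0: input=5 -> V=0 FIRE
t=1: input=3 -> V=0 FIRE
t=2: input=3 -> V=0 FIRE
t=3: input=3 -> V=0 FIRE
t=4: input=3 -> V=0 FIRE
t=5: input=4 -> V=0 FIRE
t=6: input=1 -> V=8
t=7: input=1 -> V=0 FIRE
t=8: input=2 -> V=0 FIRE
t=9: input=1 -> V=8
t=10: input=2 -> V=0 FIRE
t=11: input=5 -> V=0 FIRE
t=12: input=4 -> V=0 FIRE
t=13: input=2 -> V=0 FIRE
t=14: input=2 -> V=0 FIRE

Answer: 0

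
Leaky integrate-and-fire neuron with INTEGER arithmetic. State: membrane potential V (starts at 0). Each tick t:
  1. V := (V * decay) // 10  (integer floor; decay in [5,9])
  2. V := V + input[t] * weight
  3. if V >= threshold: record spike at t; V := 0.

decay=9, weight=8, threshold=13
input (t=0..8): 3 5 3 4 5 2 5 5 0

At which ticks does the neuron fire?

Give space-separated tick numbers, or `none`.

Answer: 0 1 2 3 4 5 6 7

Derivation:
t=0: input=3 -> V=0 FIRE
t=1: input=5 -> V=0 FIRE
t=2: input=3 -> V=0 FIRE
t=3: input=4 -> V=0 FIRE
t=4: input=5 -> V=0 FIRE
t=5: input=2 -> V=0 FIRE
t=6: input=5 -> V=0 FIRE
t=7: input=5 -> V=0 FIRE
t=8: input=0 -> V=0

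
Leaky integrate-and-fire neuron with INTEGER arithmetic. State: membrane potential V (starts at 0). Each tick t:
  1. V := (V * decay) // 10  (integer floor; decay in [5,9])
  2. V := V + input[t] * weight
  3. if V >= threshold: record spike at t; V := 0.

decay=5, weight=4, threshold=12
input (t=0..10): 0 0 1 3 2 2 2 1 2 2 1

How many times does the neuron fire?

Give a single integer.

Answer: 3

Derivation:
t=0: input=0 -> V=0
t=1: input=0 -> V=0
t=2: input=1 -> V=4
t=3: input=3 -> V=0 FIRE
t=4: input=2 -> V=8
t=5: input=2 -> V=0 FIRE
t=6: input=2 -> V=8
t=7: input=1 -> V=8
t=8: input=2 -> V=0 FIRE
t=9: input=2 -> V=8
t=10: input=1 -> V=8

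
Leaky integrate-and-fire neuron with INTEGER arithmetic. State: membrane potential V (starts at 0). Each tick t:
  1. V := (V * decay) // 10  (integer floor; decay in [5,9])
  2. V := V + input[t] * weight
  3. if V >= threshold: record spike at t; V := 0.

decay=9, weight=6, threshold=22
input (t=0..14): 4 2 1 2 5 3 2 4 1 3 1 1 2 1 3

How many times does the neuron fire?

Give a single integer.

Answer: 7

Derivation:
t=0: input=4 -> V=0 FIRE
t=1: input=2 -> V=12
t=2: input=1 -> V=16
t=3: input=2 -> V=0 FIRE
t=4: input=5 -> V=0 FIRE
t=5: input=3 -> V=18
t=6: input=2 -> V=0 FIRE
t=7: input=4 -> V=0 FIRE
t=8: input=1 -> V=6
t=9: input=3 -> V=0 FIRE
t=10: input=1 -> V=6
t=11: input=1 -> V=11
t=12: input=2 -> V=21
t=13: input=1 -> V=0 FIRE
t=14: input=3 -> V=18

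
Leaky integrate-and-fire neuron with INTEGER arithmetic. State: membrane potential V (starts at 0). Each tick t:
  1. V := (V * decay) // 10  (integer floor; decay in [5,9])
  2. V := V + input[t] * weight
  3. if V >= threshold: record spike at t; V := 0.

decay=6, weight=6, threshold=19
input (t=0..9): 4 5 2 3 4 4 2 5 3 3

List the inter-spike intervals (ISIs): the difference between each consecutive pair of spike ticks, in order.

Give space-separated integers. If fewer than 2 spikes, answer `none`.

t=0: input=4 -> V=0 FIRE
t=1: input=5 -> V=0 FIRE
t=2: input=2 -> V=12
t=3: input=3 -> V=0 FIRE
t=4: input=4 -> V=0 FIRE
t=5: input=4 -> V=0 FIRE
t=6: input=2 -> V=12
t=7: input=5 -> V=0 FIRE
t=8: input=3 -> V=18
t=9: input=3 -> V=0 FIRE

Answer: 1 2 1 1 2 2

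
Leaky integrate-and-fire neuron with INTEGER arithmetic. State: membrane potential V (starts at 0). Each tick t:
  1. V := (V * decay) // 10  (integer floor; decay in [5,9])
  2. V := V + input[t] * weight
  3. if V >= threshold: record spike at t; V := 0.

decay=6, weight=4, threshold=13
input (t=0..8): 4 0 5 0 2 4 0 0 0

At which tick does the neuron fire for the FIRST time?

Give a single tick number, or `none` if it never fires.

t=0: input=4 -> V=0 FIRE
t=1: input=0 -> V=0
t=2: input=5 -> V=0 FIRE
t=3: input=0 -> V=0
t=4: input=2 -> V=8
t=5: input=4 -> V=0 FIRE
t=6: input=0 -> V=0
t=7: input=0 -> V=0
t=8: input=0 -> V=0

Answer: 0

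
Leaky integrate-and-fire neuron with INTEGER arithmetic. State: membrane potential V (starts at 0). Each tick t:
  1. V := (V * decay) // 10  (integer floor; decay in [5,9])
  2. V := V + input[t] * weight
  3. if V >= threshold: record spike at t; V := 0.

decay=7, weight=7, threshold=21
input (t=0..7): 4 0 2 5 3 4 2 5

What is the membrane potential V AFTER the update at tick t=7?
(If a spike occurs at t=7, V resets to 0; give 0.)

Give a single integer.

t=0: input=4 -> V=0 FIRE
t=1: input=0 -> V=0
t=2: input=2 -> V=14
t=3: input=5 -> V=0 FIRE
t=4: input=3 -> V=0 FIRE
t=5: input=4 -> V=0 FIRE
t=6: input=2 -> V=14
t=7: input=5 -> V=0 FIRE

Answer: 0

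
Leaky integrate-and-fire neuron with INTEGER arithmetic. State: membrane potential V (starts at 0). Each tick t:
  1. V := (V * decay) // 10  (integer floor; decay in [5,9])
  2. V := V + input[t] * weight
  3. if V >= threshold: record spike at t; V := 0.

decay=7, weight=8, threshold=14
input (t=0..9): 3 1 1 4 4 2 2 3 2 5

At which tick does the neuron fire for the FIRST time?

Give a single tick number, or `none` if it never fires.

Answer: 0

Derivation:
t=0: input=3 -> V=0 FIRE
t=1: input=1 -> V=8
t=2: input=1 -> V=13
t=3: input=4 -> V=0 FIRE
t=4: input=4 -> V=0 FIRE
t=5: input=2 -> V=0 FIRE
t=6: input=2 -> V=0 FIRE
t=7: input=3 -> V=0 FIRE
t=8: input=2 -> V=0 FIRE
t=9: input=5 -> V=0 FIRE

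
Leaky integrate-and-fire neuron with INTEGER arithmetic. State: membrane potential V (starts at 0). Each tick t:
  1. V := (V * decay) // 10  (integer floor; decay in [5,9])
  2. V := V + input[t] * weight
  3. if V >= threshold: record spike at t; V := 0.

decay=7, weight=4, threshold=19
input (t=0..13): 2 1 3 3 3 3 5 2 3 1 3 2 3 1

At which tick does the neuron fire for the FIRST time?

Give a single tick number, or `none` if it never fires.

t=0: input=2 -> V=8
t=1: input=1 -> V=9
t=2: input=3 -> V=18
t=3: input=3 -> V=0 FIRE
t=4: input=3 -> V=12
t=5: input=3 -> V=0 FIRE
t=6: input=5 -> V=0 FIRE
t=7: input=2 -> V=8
t=8: input=3 -> V=17
t=9: input=1 -> V=15
t=10: input=3 -> V=0 FIRE
t=11: input=2 -> V=8
t=12: input=3 -> V=17
t=13: input=1 -> V=15

Answer: 3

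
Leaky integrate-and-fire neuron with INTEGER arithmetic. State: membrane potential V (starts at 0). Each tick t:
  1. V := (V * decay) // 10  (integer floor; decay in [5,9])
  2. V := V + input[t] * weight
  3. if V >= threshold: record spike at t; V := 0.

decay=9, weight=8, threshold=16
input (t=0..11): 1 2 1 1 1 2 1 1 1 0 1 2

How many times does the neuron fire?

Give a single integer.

t=0: input=1 -> V=8
t=1: input=2 -> V=0 FIRE
t=2: input=1 -> V=8
t=3: input=1 -> V=15
t=4: input=1 -> V=0 FIRE
t=5: input=2 -> V=0 FIRE
t=6: input=1 -> V=8
t=7: input=1 -> V=15
t=8: input=1 -> V=0 FIRE
t=9: input=0 -> V=0
t=10: input=1 -> V=8
t=11: input=2 -> V=0 FIRE

Answer: 5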